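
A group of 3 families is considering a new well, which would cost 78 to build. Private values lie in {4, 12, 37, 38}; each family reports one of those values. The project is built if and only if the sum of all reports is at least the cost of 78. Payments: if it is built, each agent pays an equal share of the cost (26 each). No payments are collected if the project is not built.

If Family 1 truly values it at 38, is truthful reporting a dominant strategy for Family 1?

Yes

Check each profile of the others' reports and compare truth against every alternative report.
Others report (4, 37): truth gives 12, best alternative gives 12.
Others report (4, 38): truth gives 12, best alternative gives 12.
Others report (12, 37): truth gives 12, best alternative gives 12.
Others report (12, 38): truth gives 12, best alternative gives 12.
Others report (37, 4): truth gives 12, best alternative gives 12.
Others report (37, 12): truth gives 12, best alternative gives 12.
(Remaining 10 profiles checked similarly; truth is weakly best in each.)
In every case the truthful report is at least as good as any alternative, so it is a dominant strategy.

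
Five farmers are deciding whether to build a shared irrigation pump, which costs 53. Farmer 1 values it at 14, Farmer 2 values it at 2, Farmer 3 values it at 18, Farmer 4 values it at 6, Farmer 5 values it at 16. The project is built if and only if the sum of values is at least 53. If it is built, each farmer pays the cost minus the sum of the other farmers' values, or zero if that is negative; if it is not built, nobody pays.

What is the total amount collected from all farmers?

Total value 56 ≥ cost 53, so it is built.
Farmer 1: others sum to 42; max(0, 53 - 42) = 11.
Farmer 2: others sum to 54; max(0, 53 - 54) = 0.
Farmer 3: others sum to 38; max(0, 53 - 38) = 15.
Farmer 4: others sum to 50; max(0, 53 - 50) = 3.
Farmer 5: others sum to 40; max(0, 53 - 40) = 13.
Total collected = 11 + 0 + 15 + 3 + 13 = 42.

42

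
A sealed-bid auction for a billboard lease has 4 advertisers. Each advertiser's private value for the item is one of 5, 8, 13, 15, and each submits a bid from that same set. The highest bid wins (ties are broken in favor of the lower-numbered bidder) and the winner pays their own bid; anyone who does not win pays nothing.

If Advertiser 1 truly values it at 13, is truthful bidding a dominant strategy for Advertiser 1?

Consider the case where Advertiser 2 bids 5, Advertiser 3 bids 5 and Advertiser 4 bids 5.
Truthful bid 13: wins, pays 13, utility 13 - 13 = 0.
Bid 5 instead: wins, pays 5, utility 13 - 5 = 8.
Since 8 > 0, bidding 5 is strictly better here, so truthful bidding is not dominant.

No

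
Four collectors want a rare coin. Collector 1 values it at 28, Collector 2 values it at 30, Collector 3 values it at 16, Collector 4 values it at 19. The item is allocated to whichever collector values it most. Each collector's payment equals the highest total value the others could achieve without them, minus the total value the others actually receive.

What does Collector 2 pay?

28

Collector 2 has the highest value and receives the item.
Without Collector 2, the item would go to the next-highest value, 28, so the others could achieve 28.
With Collector 2 present and winning, the others receive nothing, so their total is 0.
Payment = 28 - 0 = 28.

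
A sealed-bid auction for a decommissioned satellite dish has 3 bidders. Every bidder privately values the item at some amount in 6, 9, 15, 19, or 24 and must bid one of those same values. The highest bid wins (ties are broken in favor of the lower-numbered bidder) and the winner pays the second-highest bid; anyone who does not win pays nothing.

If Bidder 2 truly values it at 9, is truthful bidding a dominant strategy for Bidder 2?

Yes

Check each profile of the others' bids and compare truth against every alternative bid.
Others bid (6, 6): truth gives 3, best alternative gives 3.
Others bid (6, 9): truth gives 0, best alternative gives 0.
Others bid (6, 15): truth gives 0, best alternative gives 0.
Others bid (6, 19): truth gives 0, best alternative gives 0.
Others bid (6, 24): truth gives 0, best alternative gives 0.
Others bid (9, 6): truth gives 0, best alternative gives 0.
(Remaining 19 profiles checked similarly; truth is weakly best in each.)
In every case the truthful bid is at least as good as any alternative, so it is a dominant strategy.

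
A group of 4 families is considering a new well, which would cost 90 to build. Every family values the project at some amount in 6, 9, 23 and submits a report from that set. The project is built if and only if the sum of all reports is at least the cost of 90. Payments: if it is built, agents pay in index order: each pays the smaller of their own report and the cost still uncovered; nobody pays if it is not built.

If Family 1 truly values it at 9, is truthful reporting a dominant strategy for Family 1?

Yes

Check each profile of the others' reports and compare truth against every alternative report.
Others report (6, 6, 6): truth gives 0, best alternative gives 0.
Others report (6, 6, 9): truth gives 0, best alternative gives 0.
Others report (6, 6, 23): truth gives 0, best alternative gives 0.
Others report (6, 9, 6): truth gives 0, best alternative gives 0.
Others report (6, 9, 9): truth gives 0, best alternative gives 0.
Others report (6, 9, 23): truth gives 0, best alternative gives 0.
(Remaining 21 profiles checked similarly; truth is weakly best in each.)
In every case the truthful report is at least as good as any alternative, so it is a dominant strategy.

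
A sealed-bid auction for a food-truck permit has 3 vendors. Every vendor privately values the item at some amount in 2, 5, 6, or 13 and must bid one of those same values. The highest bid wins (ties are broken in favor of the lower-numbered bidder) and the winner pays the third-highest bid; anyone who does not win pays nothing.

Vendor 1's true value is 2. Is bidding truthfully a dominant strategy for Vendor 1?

Yes

Check each profile of the others' bids and compare truth against every alternative bid.
Others bid (5, 5): truth gives 0, best alternative gives -3.
Others bid (2, 2): truth gives 0, best alternative gives 0.
Others bid (2, 5): truth gives 0, best alternative gives 0.
Others bid (2, 6): truth gives 0, best alternative gives 0.
Others bid (2, 13): truth gives 0, best alternative gives 0.
Others bid (5, 2): truth gives 0, best alternative gives 0.
(Remaining 10 profiles checked similarly; truth is weakly best in each.)
In every case the truthful bid is at least as good as any alternative, so it is a dominant strategy.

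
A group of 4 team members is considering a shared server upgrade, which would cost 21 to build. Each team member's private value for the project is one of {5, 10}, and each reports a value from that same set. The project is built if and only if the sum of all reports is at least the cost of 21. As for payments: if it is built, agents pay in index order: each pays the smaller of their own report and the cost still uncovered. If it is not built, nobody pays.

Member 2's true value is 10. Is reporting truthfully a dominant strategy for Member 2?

No

Consider the case where Member 1 reports 5, Member 3 reports 5 and Member 4 reports 10.
Truthful report 10: project built, pays 10, utility 10 - 10 = 0.
Report 5 instead: project built, pays 5, utility 10 - 5 = 5.
Since 5 > 0, reporting 5 is strictly better here, so truthful reporting is not dominant.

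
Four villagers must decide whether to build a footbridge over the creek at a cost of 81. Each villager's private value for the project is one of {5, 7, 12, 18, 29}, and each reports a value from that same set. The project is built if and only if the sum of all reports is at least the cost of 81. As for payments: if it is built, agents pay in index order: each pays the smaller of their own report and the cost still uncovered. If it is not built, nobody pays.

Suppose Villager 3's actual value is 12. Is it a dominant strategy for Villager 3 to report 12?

Consider the case where Villager 1 reports 18, Villager 2 reports 29 and Villager 4 reports 29.
Truthful report 12: project built, pays 12, utility 12 - 12 = 0.
Report 5 instead: project built, pays 5, utility 12 - 5 = 7.
Since 7 > 0, reporting 5 is strictly better here, so truthful reporting is not dominant.

No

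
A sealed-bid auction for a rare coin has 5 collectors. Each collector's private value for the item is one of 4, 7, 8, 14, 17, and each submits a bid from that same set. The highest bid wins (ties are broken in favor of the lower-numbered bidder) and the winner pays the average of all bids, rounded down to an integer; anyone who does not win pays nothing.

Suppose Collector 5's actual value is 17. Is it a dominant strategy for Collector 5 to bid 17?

No

Consider the case where Collector 1 bids 4, Collector 2 bids 4, Collector 3 bids 4 and Collector 4 bids 4.
Truthful bid 17: wins, pays 6, utility 17 - 6 = 11.
Bid 7 instead: wins, pays 4, utility 17 - 4 = 13.
Since 13 > 11, bidding 7 is strictly better here, so truthful bidding is not dominant.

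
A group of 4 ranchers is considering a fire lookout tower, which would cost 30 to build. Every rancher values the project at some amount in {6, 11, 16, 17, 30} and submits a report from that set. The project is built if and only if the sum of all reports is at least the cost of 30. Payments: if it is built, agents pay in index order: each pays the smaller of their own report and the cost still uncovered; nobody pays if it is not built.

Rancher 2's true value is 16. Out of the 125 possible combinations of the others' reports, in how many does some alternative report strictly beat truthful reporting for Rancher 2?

99

Others report (6, 6, 11): truth gives 0; report 11 gives 5 > 0. Violating.
Others report (6, 6, 16): truth gives 0; report 6 gives 10 > 0. Violating.
Others report (6, 6, 17): truth gives 0; report 6 gives 10 > 0. Violating.
Others report (6, 6, 30): truth gives 0; report 6 gives 10 > 0. Violating.
Others report (6, 6, 6): truth gives 0; no alternative beats it.
Others report (30, 6, 6): truth gives 16; no alternative beats it.
(Checking all 125 profiles: 99 have a profitable deviation, 26 do not.)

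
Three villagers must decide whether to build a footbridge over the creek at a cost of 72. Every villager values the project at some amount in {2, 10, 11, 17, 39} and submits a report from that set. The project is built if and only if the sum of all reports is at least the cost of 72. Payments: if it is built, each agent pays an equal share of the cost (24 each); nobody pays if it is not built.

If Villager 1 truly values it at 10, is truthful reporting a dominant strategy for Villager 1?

Check each profile of the others' reports and compare truth against every alternative report.
Others report (39, 39): truth gives -14, best alternative gives -14.
Others report (2, 2): truth gives 0, best alternative gives 0.
Others report (2, 10): truth gives 0, best alternative gives 0.
Others report (2, 11): truth gives 0, best alternative gives 0.
Others report (2, 17): truth gives 0, best alternative gives 0.
Others report (2, 39): truth gives 0, best alternative gives 0.
(Remaining 19 profiles checked similarly; truth is weakly best in each.)
In every case the truthful report is at least as good as any alternative, so it is a dominant strategy.

Yes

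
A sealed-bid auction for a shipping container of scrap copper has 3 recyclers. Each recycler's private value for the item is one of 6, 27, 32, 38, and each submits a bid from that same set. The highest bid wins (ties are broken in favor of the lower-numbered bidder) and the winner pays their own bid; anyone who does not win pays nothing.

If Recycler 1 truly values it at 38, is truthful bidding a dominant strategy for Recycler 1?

Consider the case where Recycler 2 bids 6 and Recycler 3 bids 6.
Truthful bid 38: wins, pays 38, utility 38 - 38 = 0.
Bid 6 instead: wins, pays 6, utility 38 - 6 = 32.
Since 32 > 0, bidding 6 is strictly better here, so truthful bidding is not dominant.

No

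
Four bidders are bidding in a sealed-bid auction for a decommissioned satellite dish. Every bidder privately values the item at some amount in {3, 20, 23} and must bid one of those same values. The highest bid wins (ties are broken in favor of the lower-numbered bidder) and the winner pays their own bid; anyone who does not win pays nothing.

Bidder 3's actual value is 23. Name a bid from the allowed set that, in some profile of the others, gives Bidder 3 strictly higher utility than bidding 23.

20

Suppose Bidder 1 bids 3, Bidder 2 bids 3 and Bidder 4 bids 3.
Bid 23: wins, pays 23, utility 23 - 23 = 0.
Bid 20: wins, pays 20, utility 23 - 20 = 3.
So bidding 20 beats truth here (3 > 0).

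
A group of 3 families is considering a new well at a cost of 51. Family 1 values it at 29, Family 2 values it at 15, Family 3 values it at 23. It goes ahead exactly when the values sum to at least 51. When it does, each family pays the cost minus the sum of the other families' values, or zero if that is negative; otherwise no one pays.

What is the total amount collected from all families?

20

Total value 67 ≥ cost 51, so it is built.
Family 1: others sum to 38; max(0, 51 - 38) = 13.
Family 2: others sum to 52; max(0, 51 - 52) = 0.
Family 3: others sum to 44; max(0, 51 - 44) = 7.
Total collected = 13 + 0 + 7 = 20.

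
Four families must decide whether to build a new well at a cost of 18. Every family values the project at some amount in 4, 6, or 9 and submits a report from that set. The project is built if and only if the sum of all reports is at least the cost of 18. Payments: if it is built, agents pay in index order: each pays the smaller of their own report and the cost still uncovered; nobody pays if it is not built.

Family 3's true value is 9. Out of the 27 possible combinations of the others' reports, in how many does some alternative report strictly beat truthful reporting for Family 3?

Others report (4, 4, 4): truth gives 0; report 6 gives 3 > 0. Violating.
Others report (4, 4, 6): truth gives 0; report 4 gives 5 > 0. Violating.
Others report (4, 4, 9): truth gives 0; report 4 gives 5 > 0. Violating.
Others report (4, 6, 4): truth gives 1; report 4 gives 5 > 1. Violating.
Others report (6, 9, 4): truth gives 6; no alternative beats it.
Others report (6, 9, 6): truth gives 6; no alternative beats it.
(Checking all 27 profiles: 18 have a profitable deviation, 9 do not.)

18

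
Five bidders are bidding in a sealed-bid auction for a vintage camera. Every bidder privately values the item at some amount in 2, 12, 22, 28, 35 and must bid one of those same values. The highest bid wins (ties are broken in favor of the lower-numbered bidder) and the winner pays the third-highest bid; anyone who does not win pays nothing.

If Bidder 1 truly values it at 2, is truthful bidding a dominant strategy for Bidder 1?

Check each profile of the others' bids and compare truth against every alternative bid.
Others bid (2, 2, 12, 12): truth gives 0, best alternative gives -10.
Others bid (2, 12, 2, 12): truth gives 0, best alternative gives -10.
Others bid (2, 12, 12, 2): truth gives 0, best alternative gives -10.
Others bid (2, 12, 12, 12): truth gives 0, best alternative gives -10.
Others bid (12, 2, 2, 12): truth gives 0, best alternative gives -10.
Others bid (12, 2, 12, 2): truth gives 0, best alternative gives -10.
(Remaining 619 profiles checked similarly; truth is weakly best in each.)
In every case the truthful bid is at least as good as any alternative, so it is a dominant strategy.

Yes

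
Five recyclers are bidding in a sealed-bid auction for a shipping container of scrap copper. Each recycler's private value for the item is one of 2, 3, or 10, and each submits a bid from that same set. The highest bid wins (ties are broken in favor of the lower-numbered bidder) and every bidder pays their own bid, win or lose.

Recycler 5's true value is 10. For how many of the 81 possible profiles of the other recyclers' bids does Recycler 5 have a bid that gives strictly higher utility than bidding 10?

Others bid (2, 2, 2, 2): truth gives 0; bid 3 gives 7 > 0. Violating.
Others bid (2, 2, 2, 10): truth gives -10; bid 2 gives -2 > -10. Violating.
Others bid (2, 2, 3, 10): truth gives -10; bid 2 gives -2 > -10. Violating.
Others bid (2, 2, 10, 2): truth gives -10; bid 2 gives -2 > -10. Violating.
Others bid (2, 2, 2, 3): truth gives 0; no alternative beats it.
Others bid (2, 2, 3, 2): truth gives 0; no alternative beats it.
(Checking all 81 profiles: 66 have a profitable deviation, 15 do not.)

66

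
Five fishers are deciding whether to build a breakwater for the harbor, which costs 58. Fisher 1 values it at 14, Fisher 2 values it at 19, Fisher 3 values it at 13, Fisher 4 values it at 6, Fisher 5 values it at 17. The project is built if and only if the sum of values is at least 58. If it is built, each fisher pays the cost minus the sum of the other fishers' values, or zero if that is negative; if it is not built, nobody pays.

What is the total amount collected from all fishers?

Total value 69 ≥ cost 58, so it is built.
Fisher 1: others sum to 55; max(0, 58 - 55) = 3.
Fisher 2: others sum to 50; max(0, 58 - 50) = 8.
Fisher 3: others sum to 56; max(0, 58 - 56) = 2.
Fisher 4: others sum to 63; max(0, 58 - 63) = 0.
Fisher 5: others sum to 52; max(0, 58 - 52) = 6.
Total collected = 3 + 8 + 2 + 0 + 6 = 19.

19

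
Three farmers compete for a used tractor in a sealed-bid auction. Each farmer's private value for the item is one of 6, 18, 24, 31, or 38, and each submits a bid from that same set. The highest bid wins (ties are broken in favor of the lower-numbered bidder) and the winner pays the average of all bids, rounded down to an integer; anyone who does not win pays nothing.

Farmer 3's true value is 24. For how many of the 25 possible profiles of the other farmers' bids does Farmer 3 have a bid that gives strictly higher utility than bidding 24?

Others bid (6, 6): truth gives 12; bid 18 gives 14 > 12. Violating.
Others bid (6, 24): truth gives 0; bid 31 gives 4 > 0. Violating.
Others bid (24, 6): truth gives 0; bid 31 gives 4 > 0. Violating.
Others bid (6, 18): truth gives 8; no alternative beats it.
Others bid (6, 31): truth gives 0; no alternative beats it.
(Checking all 25 profiles: 3 have a profitable deviation, 22 do not.)

3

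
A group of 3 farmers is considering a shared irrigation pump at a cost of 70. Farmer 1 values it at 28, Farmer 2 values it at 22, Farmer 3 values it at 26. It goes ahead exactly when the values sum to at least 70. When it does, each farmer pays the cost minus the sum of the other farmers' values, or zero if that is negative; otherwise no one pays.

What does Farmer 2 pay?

16

Total value 76 ≥ cost 70, so the project is built.
The other farmers' values sum to 54.
Cost minus that sum is 70 - 54 = 16.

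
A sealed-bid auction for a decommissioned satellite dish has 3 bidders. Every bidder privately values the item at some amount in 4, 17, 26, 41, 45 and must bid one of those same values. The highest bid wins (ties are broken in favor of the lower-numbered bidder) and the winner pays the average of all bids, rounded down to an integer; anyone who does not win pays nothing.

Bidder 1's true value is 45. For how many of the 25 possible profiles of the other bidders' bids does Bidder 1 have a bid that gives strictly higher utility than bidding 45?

16

Others bid (4, 4): truth gives 28; bid 4 gives 41 > 28. Violating.
Others bid (4, 17): truth gives 23; bid 17 gives 33 > 23. Violating.
Others bid (4, 26): truth gives 20; bid 26 gives 27 > 20. Violating.
Others bid (4, 41): truth gives 15; bid 41 gives 17 > 15. Violating.
Others bid (4, 45): truth gives 14; no alternative beats it.
Others bid (17, 45): truth gives 10; no alternative beats it.
(Checking all 25 profiles: 16 have a profitable deviation, 9 do not.)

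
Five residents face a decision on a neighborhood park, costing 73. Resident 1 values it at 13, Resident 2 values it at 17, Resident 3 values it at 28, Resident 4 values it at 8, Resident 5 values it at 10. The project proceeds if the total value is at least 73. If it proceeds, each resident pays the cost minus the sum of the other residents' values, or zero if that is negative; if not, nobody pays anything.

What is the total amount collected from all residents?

61

Total value 76 ≥ cost 73, so it is built.
Resident 1: others sum to 63; max(0, 73 - 63) = 10.
Resident 2: others sum to 59; max(0, 73 - 59) = 14.
Resident 3: others sum to 48; max(0, 73 - 48) = 25.
Resident 4: others sum to 68; max(0, 73 - 68) = 5.
Resident 5: others sum to 66; max(0, 73 - 66) = 7.
Total collected = 10 + 14 + 25 + 5 + 7 = 61.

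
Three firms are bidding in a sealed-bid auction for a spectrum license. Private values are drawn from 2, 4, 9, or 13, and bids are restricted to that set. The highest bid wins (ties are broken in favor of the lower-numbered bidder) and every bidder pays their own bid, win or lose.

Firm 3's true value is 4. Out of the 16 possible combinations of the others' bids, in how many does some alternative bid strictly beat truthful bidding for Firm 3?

15

Others bid (2, 4): truth gives -4; bid 2 gives -2 > -4. Violating.
Others bid (2, 9): truth gives -4; bid 2 gives -2 > -4. Violating.
Others bid (2, 13): truth gives -4; bid 2 gives -2 > -4. Violating.
Others bid (4, 2): truth gives -4; bid 2 gives -2 > -4. Violating.
Others bid (2, 2): truth gives 0; no alternative beats it.
(Checking all 16 profiles: 15 have a profitable deviation, 1 does not.)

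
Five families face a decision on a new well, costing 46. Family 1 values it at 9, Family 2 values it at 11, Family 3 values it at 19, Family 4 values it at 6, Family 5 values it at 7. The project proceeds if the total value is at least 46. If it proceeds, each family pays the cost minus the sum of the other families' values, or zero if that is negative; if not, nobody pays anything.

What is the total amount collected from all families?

Total value 52 ≥ cost 46, so it is built.
Family 1: others sum to 43; max(0, 46 - 43) = 3.
Family 2: others sum to 41; max(0, 46 - 41) = 5.
Family 3: others sum to 33; max(0, 46 - 33) = 13.
Family 4: others sum to 46; max(0, 46 - 46) = 0.
Family 5: others sum to 45; max(0, 46 - 45) = 1.
Total collected = 3 + 5 + 13 + 0 + 1 = 22.

22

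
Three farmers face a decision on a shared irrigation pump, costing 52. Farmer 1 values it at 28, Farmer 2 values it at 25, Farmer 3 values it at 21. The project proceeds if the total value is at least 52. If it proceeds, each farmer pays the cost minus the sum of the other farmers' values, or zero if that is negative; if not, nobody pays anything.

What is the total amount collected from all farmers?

Total value 74 ≥ cost 52, so it is built.
Farmer 1: others sum to 46; max(0, 52 - 46) = 6.
Farmer 2: others sum to 49; max(0, 52 - 49) = 3.
Farmer 3: others sum to 53; max(0, 52 - 53) = 0.
Total collected = 6 + 3 + 0 = 9.

9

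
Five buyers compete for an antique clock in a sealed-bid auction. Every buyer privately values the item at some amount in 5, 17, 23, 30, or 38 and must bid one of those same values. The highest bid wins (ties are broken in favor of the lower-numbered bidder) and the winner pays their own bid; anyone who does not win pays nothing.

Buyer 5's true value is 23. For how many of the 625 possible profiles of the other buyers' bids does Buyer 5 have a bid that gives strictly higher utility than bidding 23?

1

Others bid (5, 5, 5, 5): truth gives 0; bid 17 gives 6 > 0. Violating.
Others bid (5, 5, 5, 17): truth gives 0; no alternative beats it.
Others bid (5, 5, 5, 23): truth gives 0; no alternative beats it.
(Checking all 625 profiles: 1 has a profitable deviation, 624 do not.)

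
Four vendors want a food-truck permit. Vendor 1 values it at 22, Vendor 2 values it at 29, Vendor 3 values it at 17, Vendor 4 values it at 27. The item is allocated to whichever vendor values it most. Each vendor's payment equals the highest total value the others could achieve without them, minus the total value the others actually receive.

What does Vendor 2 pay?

Vendor 2 has the highest value and receives the item.
Without Vendor 2, the item would go to the next-highest value, 27, so the others could achieve 27.
With Vendor 2 present and winning, the others receive nothing, so their total is 0.
Payment = 27 - 0 = 27.

27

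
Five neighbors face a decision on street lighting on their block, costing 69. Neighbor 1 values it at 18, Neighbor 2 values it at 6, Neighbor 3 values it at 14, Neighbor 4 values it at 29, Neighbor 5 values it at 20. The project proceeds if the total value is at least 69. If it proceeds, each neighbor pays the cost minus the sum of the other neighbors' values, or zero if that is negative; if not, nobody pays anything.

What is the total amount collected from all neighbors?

13

Total value 87 ≥ cost 69, so it is built.
Neighbor 1: others sum to 69; max(0, 69 - 69) = 0.
Neighbor 2: others sum to 81; max(0, 69 - 81) = 0.
Neighbor 3: others sum to 73; max(0, 69 - 73) = 0.
Neighbor 4: others sum to 58; max(0, 69 - 58) = 11.
Neighbor 5: others sum to 67; max(0, 69 - 67) = 2.
Total collected = 0 + 0 + 0 + 11 + 2 = 13.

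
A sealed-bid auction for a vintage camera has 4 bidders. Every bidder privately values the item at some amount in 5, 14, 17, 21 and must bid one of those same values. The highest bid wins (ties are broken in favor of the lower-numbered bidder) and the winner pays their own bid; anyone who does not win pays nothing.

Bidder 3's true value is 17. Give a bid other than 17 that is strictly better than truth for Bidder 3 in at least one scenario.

14

Suppose Bidder 1 bids 5, Bidder 2 bids 5 and Bidder 4 bids 5.
Bid 17: wins, pays 17, utility 17 - 17 = 0.
Bid 14: wins, pays 14, utility 17 - 14 = 3.
So bidding 14 beats truth here (3 > 0).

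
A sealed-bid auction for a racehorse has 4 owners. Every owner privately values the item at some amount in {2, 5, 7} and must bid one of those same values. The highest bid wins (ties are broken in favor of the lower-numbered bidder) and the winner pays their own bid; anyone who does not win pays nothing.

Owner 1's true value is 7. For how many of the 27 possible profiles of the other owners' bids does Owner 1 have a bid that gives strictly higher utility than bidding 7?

8

Others bid (2, 2, 2): truth gives 0; bid 2 gives 5 > 0. Violating.
Others bid (2, 2, 5): truth gives 0; bid 5 gives 2 > 0. Violating.
Others bid (2, 5, 2): truth gives 0; bid 5 gives 2 > 0. Violating.
Others bid (2, 5, 5): truth gives 0; bid 5 gives 2 > 0. Violating.
Others bid (2, 2, 7): truth gives 0; no alternative beats it.
Others bid (2, 5, 7): truth gives 0; no alternative beats it.
(Checking all 27 profiles: 8 have a profitable deviation, 19 do not.)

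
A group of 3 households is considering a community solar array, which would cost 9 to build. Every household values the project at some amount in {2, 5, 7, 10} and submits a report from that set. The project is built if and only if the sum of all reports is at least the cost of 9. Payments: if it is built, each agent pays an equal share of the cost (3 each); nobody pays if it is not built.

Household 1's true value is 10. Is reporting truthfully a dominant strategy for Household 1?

Check each profile of the others' reports and compare truth against every alternative report.
Others report (2, 2): truth gives 7, best alternative gives 7.
Others report (2, 5): truth gives 7, best alternative gives 7.
Others report (2, 7): truth gives 7, best alternative gives 7.
Others report (2, 10): truth gives 7, best alternative gives 7.
Others report (5, 2): truth gives 7, best alternative gives 7.
Others report (5, 5): truth gives 7, best alternative gives 7.
(Remaining 10 profiles checked similarly; truth is weakly best in each.)
In every case the truthful report is at least as good as any alternative, so it is a dominant strategy.

Yes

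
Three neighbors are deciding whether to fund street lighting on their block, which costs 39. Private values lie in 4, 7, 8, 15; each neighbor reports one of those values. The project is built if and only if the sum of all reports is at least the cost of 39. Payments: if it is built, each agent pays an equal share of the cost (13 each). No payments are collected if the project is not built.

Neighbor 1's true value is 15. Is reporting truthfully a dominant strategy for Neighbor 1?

Yes

Check each profile of the others' reports and compare truth against every alternative report.
Others report (15, 15): truth gives 2, best alternative gives 0.
Others report (4, 4): truth gives 0, best alternative gives 0.
Others report (4, 7): truth gives 0, best alternative gives 0.
Others report (4, 8): truth gives 0, best alternative gives 0.
Others report (4, 15): truth gives 0, best alternative gives 0.
Others report (7, 4): truth gives 0, best alternative gives 0.
(Remaining 10 profiles checked similarly; truth is weakly best in each.)
In every case the truthful report is at least as good as any alternative, so it is a dominant strategy.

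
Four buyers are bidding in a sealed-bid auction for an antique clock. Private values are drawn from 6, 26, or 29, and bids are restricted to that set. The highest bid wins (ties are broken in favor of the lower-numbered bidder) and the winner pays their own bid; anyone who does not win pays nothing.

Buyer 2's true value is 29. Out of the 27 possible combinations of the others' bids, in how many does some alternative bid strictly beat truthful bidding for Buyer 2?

Others bid (6, 6, 6): truth gives 0; bid 26 gives 3 > 0. Violating.
Others bid (6, 6, 26): truth gives 0; bid 26 gives 3 > 0. Violating.
Others bid (6, 26, 6): truth gives 0; bid 26 gives 3 > 0. Violating.
Others bid (6, 26, 26): truth gives 0; bid 26 gives 3 > 0. Violating.
Others bid (6, 6, 29): truth gives 0; no alternative beats it.
Others bid (6, 26, 29): truth gives 0; no alternative beats it.
(Checking all 27 profiles: 4 have a profitable deviation, 23 do not.)

4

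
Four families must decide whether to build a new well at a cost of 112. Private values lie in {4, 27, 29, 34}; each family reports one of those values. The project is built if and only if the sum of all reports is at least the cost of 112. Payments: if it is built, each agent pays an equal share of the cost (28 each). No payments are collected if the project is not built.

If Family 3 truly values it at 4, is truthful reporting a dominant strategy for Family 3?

Yes

Check each profile of the others' reports and compare truth against every alternative report.
Others report (27, 27, 34): truth gives 0, best alternative gives -24.
Others report (27, 29, 29): truth gives 0, best alternative gives -24.
Others report (27, 29, 34): truth gives 0, best alternative gives -24.
Others report (27, 34, 27): truth gives 0, best alternative gives -24.
Others report (27, 34, 29): truth gives 0, best alternative gives -24.
Others report (27, 34, 34): truth gives 0, best alternative gives -24.
(Remaining 58 profiles checked similarly; truth is weakly best in each.)
In every case the truthful report is at least as good as any alternative, so it is a dominant strategy.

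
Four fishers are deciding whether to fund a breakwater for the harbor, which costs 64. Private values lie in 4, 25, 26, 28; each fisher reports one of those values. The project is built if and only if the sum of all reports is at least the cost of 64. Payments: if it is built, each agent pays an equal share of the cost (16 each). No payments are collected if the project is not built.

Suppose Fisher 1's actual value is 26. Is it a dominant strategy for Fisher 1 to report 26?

Consider the case where Fisher 2 reports 4, Fisher 3 reports 4 and Fisher 4 reports 28.
Truthful report 26: project not built, utility 0.
Report 28 instead: project built, pays 16, utility 26 - 16 = 10.
Since 10 > 0, reporting 28 is strictly better here, so truthful reporting is not dominant.

No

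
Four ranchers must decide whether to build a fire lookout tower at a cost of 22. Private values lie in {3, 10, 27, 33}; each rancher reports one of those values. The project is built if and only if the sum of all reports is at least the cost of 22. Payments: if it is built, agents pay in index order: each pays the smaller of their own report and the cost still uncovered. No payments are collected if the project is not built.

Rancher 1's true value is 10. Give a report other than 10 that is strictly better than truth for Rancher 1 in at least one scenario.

Suppose Rancher 2 reports 3, Rancher 3 reports 3 and Rancher 4 reports 27.
Report 10: project built, pays 10, utility 10 - 10 = 0.
Report 3: project built, pays 3, utility 10 - 3 = 7.
So reporting 3 beats truth here (7 > 0).

3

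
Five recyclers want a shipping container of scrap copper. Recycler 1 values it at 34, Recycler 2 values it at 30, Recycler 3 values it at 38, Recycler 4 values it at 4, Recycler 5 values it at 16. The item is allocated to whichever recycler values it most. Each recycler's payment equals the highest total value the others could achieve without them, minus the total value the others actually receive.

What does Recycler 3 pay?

34

Recycler 3 has the highest value and receives the item.
Without Recycler 3, the item would go to the next-highest value, 34, so the others could achieve 34.
With Recycler 3 present and winning, the others receive nothing, so their total is 0.
Payment = 34 - 0 = 34.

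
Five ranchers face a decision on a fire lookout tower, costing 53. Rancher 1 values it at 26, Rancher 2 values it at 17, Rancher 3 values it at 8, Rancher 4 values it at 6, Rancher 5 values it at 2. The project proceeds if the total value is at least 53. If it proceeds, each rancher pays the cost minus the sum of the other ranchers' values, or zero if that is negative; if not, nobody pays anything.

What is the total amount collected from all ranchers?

33

Total value 59 ≥ cost 53, so it is built.
Rancher 1: others sum to 33; max(0, 53 - 33) = 20.
Rancher 2: others sum to 42; max(0, 53 - 42) = 11.
Rancher 3: others sum to 51; max(0, 53 - 51) = 2.
Rancher 4: others sum to 53; max(0, 53 - 53) = 0.
Rancher 5: others sum to 57; max(0, 53 - 57) = 0.
Total collected = 20 + 11 + 2 + 0 + 0 = 33.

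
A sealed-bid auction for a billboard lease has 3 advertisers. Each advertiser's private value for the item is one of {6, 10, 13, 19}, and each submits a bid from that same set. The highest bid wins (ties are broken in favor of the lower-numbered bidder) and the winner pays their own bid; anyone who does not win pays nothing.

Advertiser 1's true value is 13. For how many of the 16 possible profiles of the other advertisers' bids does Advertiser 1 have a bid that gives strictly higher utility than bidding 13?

4

Others bid (6, 6): truth gives 0; bid 6 gives 7 > 0. Violating.
Others bid (6, 10): truth gives 0; bid 10 gives 3 > 0. Violating.
Others bid (10, 6): truth gives 0; bid 10 gives 3 > 0. Violating.
Others bid (10, 10): truth gives 0; bid 10 gives 3 > 0. Violating.
Others bid (6, 13): truth gives 0; no alternative beats it.
Others bid (6, 19): truth gives 0; no alternative beats it.
(Checking all 16 profiles: 4 have a profitable deviation, 12 do not.)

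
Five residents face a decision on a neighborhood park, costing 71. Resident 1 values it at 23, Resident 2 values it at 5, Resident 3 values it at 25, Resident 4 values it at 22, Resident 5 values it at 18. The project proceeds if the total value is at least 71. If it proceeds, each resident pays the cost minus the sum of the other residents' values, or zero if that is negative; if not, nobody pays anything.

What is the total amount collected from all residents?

4

Total value 93 ≥ cost 71, so it is built.
Resident 1: others sum to 70; max(0, 71 - 70) = 1.
Resident 2: others sum to 88; max(0, 71 - 88) = 0.
Resident 3: others sum to 68; max(0, 71 - 68) = 3.
Resident 4: others sum to 71; max(0, 71 - 71) = 0.
Resident 5: others sum to 75; max(0, 71 - 75) = 0.
Total collected = 1 + 0 + 3 + 0 + 0 = 4.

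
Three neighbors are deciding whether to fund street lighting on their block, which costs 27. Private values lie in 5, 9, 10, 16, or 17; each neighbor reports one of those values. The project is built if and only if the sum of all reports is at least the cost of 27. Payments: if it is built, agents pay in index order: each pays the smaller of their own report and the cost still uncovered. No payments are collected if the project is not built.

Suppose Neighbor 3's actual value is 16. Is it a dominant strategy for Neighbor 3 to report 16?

Yes

Check each profile of the others' reports and compare truth against every alternative report.
Others report (10, 17): truth gives 16, best alternative gives 16.
Others report (16, 16): truth gives 16, best alternative gives 16.
Others report (16, 17): truth gives 16, best alternative gives 16.
Others report (17, 10): truth gives 16, best alternative gives 16.
Others report (17, 16): truth gives 16, best alternative gives 16.
Others report (17, 17): truth gives 16, best alternative gives 16.
(Remaining 19 profiles checked similarly; truth is weakly best in each.)
In every case the truthful report is at least as good as any alternative, so it is a dominant strategy.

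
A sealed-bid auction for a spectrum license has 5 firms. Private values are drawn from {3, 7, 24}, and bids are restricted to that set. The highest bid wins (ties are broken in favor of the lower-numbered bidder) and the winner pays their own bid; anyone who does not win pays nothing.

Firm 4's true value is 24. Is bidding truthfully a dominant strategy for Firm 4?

Consider the case where Firm 1 bids 3, Firm 2 bids 3, Firm 3 bids 3 and Firm 5 bids 3.
Truthful bid 24: wins, pays 24, utility 24 - 24 = 0.
Bid 7 instead: wins, pays 7, utility 24 - 7 = 17.
Since 17 > 0, bidding 7 is strictly better here, so truthful bidding is not dominant.

No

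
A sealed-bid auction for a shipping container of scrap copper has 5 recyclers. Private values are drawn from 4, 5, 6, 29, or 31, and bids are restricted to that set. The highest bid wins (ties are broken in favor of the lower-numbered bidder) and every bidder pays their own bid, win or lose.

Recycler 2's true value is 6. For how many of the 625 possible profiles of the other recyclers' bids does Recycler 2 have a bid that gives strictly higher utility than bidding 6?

Others bid (4, 4, 4, 4): truth gives 0; bid 5 gives 1 > 0. Violating.
Others bid (4, 4, 4, 5): truth gives 0; bid 5 gives 1 > 0. Violating.
Others bid (4, 4, 4, 29): truth gives -6; bid 4 gives -4 > -6. Violating.
Others bid (4, 4, 4, 31): truth gives -6; bid 4 gives -4 > -6. Violating.
Others bid (4, 4, 4, 6): truth gives 0; no alternative beats it.
Others bid (4, 4, 5, 6): truth gives 0; no alternative beats it.
(Checking all 625 profiles: 579 have a profitable deviation, 46 do not.)

579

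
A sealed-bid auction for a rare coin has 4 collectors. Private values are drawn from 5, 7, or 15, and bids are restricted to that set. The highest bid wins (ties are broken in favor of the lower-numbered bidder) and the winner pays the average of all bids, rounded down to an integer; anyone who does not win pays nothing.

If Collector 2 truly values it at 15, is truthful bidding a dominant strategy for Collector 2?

No

Consider the case where Collector 1 bids 5, Collector 3 bids 5 and Collector 4 bids 5.
Truthful bid 15: wins, pays 7, utility 15 - 7 = 8.
Bid 7 instead: wins, pays 5, utility 15 - 5 = 10.
Since 10 > 8, bidding 7 is strictly better here, so truthful bidding is not dominant.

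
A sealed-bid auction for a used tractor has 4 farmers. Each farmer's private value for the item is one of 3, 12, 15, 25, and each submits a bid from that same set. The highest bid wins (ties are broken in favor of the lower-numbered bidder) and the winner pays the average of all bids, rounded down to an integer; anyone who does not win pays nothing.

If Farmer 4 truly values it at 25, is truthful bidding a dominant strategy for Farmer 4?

Consider the case where Farmer 1 bids 3, Farmer 2 bids 3 and Farmer 3 bids 3.
Truthful bid 25: wins, pays 8, utility 25 - 8 = 17.
Bid 12 instead: wins, pays 5, utility 25 - 5 = 20.
Since 20 > 17, bidding 12 is strictly better here, so truthful bidding is not dominant.

No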